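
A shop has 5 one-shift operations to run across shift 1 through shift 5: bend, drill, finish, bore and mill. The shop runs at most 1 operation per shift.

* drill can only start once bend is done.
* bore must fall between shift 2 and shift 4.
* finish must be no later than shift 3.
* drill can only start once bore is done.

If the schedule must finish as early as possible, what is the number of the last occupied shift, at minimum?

shift 5

The precedence chain requires at least 2 distinct shifts.
With at most 1 per shift and 5 operations, at least 5 shifts are needed.
Propagating the time windows through the other constraints, drill can't land before shift 3, so the schedule must run through at least shift 3.
5 works (last occupied shift: shift 5): for example bend -> shift 3, drill -> shift 4, bore -> shift 2, mill -> shift 5, finish -> shift 1.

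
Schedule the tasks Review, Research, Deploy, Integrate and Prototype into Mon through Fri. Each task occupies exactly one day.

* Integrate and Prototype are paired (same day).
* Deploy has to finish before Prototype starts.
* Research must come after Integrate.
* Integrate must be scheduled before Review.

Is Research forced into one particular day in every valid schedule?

No

Research can be Wed (e.g. Research -> Wed; Prototype -> Tue; Review -> Wed; Deploy -> Mon; Integrate -> Tue) or Thu (e.g. Prototype in Tue; Review in Wed; Deploy in Mon; Integrate in Tue; Research in Thu).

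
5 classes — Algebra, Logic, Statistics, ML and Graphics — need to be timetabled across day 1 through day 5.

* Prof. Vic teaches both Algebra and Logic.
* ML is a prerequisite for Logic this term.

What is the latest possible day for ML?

Downstream work caps ML at day 4.
ML at day 4 is achievable: Statistics=day 1, Algebra=day 1, Logic=day 5, ML=day 4, Graphics=day 1.

day 4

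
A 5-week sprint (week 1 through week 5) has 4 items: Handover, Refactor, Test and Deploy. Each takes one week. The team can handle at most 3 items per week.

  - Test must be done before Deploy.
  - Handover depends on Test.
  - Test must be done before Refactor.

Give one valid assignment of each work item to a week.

Refactor -> week 2, Handover -> week 2, Deploy -> week 2, Test -> week 1

Checking: Test(week 1) before Refactor(week 2); Test(week 1) before Deploy(week 2); Test(week 1) before Handover(week 2); max 3 per week (cap 3).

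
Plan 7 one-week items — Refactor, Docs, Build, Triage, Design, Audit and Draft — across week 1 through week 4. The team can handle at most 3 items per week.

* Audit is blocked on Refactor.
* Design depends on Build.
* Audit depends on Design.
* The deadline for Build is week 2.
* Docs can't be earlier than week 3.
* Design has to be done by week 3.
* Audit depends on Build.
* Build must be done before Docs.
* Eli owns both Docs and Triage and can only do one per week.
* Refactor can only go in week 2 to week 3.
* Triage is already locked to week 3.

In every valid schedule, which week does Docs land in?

Docs's window is week 3–week 4.
Triage is fixed at week 3, and Docs can't share a week with Triage.
So Docs must be week 4.

week 4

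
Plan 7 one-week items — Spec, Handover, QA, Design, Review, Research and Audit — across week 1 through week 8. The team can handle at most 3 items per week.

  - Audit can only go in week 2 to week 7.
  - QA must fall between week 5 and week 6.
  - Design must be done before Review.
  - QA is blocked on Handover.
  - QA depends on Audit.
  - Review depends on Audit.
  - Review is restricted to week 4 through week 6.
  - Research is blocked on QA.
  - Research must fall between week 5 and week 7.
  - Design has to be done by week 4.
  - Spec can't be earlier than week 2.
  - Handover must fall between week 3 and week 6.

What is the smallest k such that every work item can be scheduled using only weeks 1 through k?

The precedence chain requires at least 3 distinct weeks.
With at most 3 per week and 7 work items, at least 3 weeks are needed.
Propagating the time windows through the other constraints, Research can't land before week 6, so the schedule must run through at least week 6.
6 works (last occupied week: week 6): for example Research=week 6; Audit=week 2; Review=week 4; QA=week 5; Handover=week 3; Spec=week 2; Design=week 1.

6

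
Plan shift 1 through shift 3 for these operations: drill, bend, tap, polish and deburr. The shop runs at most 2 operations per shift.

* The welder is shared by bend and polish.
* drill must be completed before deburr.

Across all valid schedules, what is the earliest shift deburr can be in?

Precedence pushes deburr to at least shift 2.
deburr at shift 2 is achievable: bend=shift 1, deburr=shift 2, drill=shift 1, polish=shift 3, tap=shift 2.

shift 2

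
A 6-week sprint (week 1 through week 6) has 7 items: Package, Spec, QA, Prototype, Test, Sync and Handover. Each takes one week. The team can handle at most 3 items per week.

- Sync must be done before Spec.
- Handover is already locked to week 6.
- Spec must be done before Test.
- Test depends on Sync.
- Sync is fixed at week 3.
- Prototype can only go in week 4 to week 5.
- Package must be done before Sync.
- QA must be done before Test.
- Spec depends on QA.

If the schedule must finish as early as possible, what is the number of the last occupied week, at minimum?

6

The precedence chain requires at least 4 distinct weeks.
With at most 3 per week and 7 work items, at least 3 weeks are needed.
Handover can't be placed before week 6, so the schedule must run through at least week 6.
6 works (last occupied week: week 6): for example Prototype -> week 4; Handover -> week 6; QA -> week 1; Sync -> week 3; Spec -> week 4; Test -> week 5; Package -> week 1.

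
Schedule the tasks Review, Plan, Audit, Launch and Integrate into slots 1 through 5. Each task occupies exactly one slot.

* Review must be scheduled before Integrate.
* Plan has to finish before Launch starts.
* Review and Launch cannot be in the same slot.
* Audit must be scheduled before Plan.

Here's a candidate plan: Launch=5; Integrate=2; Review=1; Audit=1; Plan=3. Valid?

Yes, all constraints hold

Audit must be scheduled before Plan — holds.
Review must be scheduled before Integrate — holds.
Plan has to finish before Launch starts — holds.
Review and Launch cannot be in the same slot — holds.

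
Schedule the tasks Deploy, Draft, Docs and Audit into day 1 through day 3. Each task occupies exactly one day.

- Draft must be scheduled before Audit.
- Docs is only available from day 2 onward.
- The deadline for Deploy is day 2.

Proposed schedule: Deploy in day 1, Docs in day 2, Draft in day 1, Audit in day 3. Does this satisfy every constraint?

Docs is only available from day 2 onward — holds.
Draft must be scheduled before Audit — holds.
The deadline for Deploy is day 2 — holds.

Yes, all constraints hold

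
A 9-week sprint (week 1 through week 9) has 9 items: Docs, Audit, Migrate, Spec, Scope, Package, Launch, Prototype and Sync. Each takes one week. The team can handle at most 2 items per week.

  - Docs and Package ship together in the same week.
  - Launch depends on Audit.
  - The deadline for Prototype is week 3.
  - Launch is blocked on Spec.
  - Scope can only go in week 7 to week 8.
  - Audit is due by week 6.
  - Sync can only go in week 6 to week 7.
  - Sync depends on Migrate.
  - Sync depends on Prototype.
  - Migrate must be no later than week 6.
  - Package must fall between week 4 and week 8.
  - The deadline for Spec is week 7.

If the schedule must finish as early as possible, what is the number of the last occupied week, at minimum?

7

The precedence chain requires at least 2 distinct weeks.
With at most 2 per week and 9 work items, at least 5 weeks are needed.
Scope can't be placed before week 7, so the schedule must run through at least week 7.
7 works (last occupied week: week 7): for example Prototype -> week 1; Audit -> week 1; Migrate -> week 2; Package -> week 4; Scope -> week 7; Sync -> week 6; Spec -> week 2; Launch -> week 3; Docs -> week 4.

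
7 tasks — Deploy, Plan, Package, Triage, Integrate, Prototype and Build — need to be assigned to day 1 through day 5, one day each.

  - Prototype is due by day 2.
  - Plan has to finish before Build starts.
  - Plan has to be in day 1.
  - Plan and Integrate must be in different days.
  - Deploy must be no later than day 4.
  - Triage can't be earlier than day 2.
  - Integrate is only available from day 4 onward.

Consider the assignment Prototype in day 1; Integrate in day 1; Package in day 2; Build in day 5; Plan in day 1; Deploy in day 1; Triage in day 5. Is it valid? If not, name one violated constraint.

No — it violates: Plan and Integrate must be in different days

Deploy must be no later than day 4 — holds.
Prototype is due by day 2 — holds.
Plan has to be in day 1 — holds.
Integrate is only available from day 4 onward — violated.
Triage can't be earlier than day 2 — holds.
Plan has to finish before Build starts — holds.
Plan and Integrate must be in different days — violated.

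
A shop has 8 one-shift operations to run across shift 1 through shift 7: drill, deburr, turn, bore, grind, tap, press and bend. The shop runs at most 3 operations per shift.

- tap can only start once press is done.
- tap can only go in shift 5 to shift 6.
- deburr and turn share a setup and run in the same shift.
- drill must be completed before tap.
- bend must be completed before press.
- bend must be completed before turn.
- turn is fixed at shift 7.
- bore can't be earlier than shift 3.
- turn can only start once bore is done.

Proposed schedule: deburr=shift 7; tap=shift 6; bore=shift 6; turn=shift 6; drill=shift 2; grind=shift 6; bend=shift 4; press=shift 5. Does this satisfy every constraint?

No — it violates: deburr and turn share a setup and run in the same shift

The shop runs at most 3 operations per shift — violated.
turn can only start once bore is done — violated.
bore can't be earlier than shift 3 — holds.
tap can only go in shift 5 to shift 6 — holds.
drill must be completed before tap — holds.
bend must be completed before press — holds.
deburr and turn share a setup and run in the same shift — violated.
tap can only start once press is done — holds.
bend must be completed before turn — holds.
turn is fixed at shift 7 — violated.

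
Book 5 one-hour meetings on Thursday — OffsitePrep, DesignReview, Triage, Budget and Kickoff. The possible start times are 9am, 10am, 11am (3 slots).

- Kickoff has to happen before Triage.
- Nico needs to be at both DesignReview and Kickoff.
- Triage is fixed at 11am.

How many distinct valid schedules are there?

36

Splitting on OffsitePrep: it can be 9am (12), 10am (12), 11am (12). Listing each branch's schedules as (DesignReview, Triage, Budget, Kickoff):
OffsitePrep=9am: (9am,11am,9am,10am) (9am,11am,10am,10am) (9am,11am,11am,10am) (10am,11am,9am,9am) (10am,11am,10am,9am) (10am,11am,11am,9am) (11am,11am,9am,9am) (11am,11am,9am,10am) (11am,11am,10am,9am) (11am,11am,10am,10am) (11am,11am,11am,9am) (11am,11am,11am,10am) — 12.
OffsitePrep=10am: (9am,11am,9am,10am) (9am,11am,10am,10am) (9am,11am,11am,10am) (10am,11am,9am,9am) (10am,11am,10am,9am) (10am,11am,11am,9am) (11am,11am,9am,9am) (11am,11am,9am,10am) (11am,11am,10am,9am) (11am,11am,10am,10am) (11am,11am,11am,9am) (11am,11am,11am,10am) — 12.
OffsitePrep=11am: (9am,11am,9am,10am) (9am,11am,10am,10am) (9am,11am,11am,10am) (10am,11am,9am,9am) (10am,11am,10am,9am) (10am,11am,11am,9am) (11am,11am,9am,9am) (11am,11am,9am,10am) (11am,11am,10am,9am) (11am,11am,10am,10am) (11am,11am,11am,9am) (11am,11am,11am,10am) — 12.
Summing: 12 + 12 + 12 = 36.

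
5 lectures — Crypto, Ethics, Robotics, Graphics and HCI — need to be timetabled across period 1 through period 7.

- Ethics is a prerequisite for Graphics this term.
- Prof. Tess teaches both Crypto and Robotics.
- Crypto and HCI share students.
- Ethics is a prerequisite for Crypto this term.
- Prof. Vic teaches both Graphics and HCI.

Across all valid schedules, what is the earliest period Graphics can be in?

Precedence pushes Graphics to at least period 2.
Graphics at period 2 is achievable: Crypto -> period 2; HCI -> period 1; Graphics -> period 2; Robotics -> period 1; Ethics -> period 1.

period 2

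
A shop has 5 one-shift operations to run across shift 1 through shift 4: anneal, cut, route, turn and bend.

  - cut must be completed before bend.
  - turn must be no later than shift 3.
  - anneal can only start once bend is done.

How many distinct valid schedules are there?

Splitting on anneal: it can be shift 3 (12), shift 4 (36). Listing each branch's schedules as (cut, route, turn, bend) by shift number:
anneal=shift 3: (1,1,1,2) (1,1,2,2) (1,1,3,2) (1,2,1,2) (1,2,2,2) (1,2,3,2) (1,3,1,2) (1,3,2,2) (1,3,3,2) (1,4,1,2) (1,4,2,2) (1,4,3,2) — 12.
anneal=shift 4: (1,1,1,2) (1,1,1,3) (1,1,2,2) (1,1,2,3) (1,1,3,2) (1,1,3,3) (1,2,1,2) (1,2,1,3) (1,2,2,2) (1,2,2,3) (1,2,3,2) (1,2,3,3) (1,3,1,2) (1,3,1,3) (1,3,2,2) (1,3,2,3) (1,3,3,2) (1,3,3,3) (1,4,1,2) (1,4,1,3) (1,4,2,2) (1,4,2,3) (1,4,3,2) (1,4,3,3) (2,1,1,3) (2,1,2,3) (2,1,3,3) (2,2,1,3) (2,2,2,3) (2,2,3,3) (2,3,1,3) (2,3,2,3) (2,3,3,3) (2,4,1,3) (2,4,2,3) (2,4,3,3) — 36.
Summing: 12 + 36 = 48.

48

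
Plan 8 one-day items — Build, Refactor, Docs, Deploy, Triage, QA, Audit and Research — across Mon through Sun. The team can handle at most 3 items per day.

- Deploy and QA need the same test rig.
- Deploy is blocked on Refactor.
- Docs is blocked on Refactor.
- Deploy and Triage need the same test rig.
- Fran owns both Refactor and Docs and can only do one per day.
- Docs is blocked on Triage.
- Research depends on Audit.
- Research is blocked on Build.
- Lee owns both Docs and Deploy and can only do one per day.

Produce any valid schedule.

Triage -> Mon; Docs -> Tue; Audit -> Tue; Research -> Wed; Refactor -> Mon; QA -> Tue; Build -> Mon; Deploy -> Wed

Checking: Refactor(Mon) before Deploy(Wed); Refactor(Mon) before Docs(Tue); Build(Mon) before Research(Wed); Audit(Tue) before Research(Wed); Triage(Mon) before Docs(Tue); Docs(Tue) != Deploy(Wed); Deploy(Wed) != Triage(Mon); Refactor(Mon) != Docs(Tue); Deploy(Wed) != QA(Tue); max 3 per day (cap 3).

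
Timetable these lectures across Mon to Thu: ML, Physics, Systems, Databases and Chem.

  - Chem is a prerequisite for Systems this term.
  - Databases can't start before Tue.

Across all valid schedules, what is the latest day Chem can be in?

Wed

Downstream work caps Chem at Wed.
Chem at Wed is achievable: Physics=Mon; Databases=Tue; Systems=Thu; ML=Mon; Chem=Wed.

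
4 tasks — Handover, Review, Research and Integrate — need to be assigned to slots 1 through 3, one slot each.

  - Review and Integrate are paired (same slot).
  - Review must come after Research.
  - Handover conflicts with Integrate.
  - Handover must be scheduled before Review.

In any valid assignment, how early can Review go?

2

Precedence pushes Review to at least 2.
Review at 2 is achievable: Review in 2; Handover in 1; Integrate in 2; Research in 1.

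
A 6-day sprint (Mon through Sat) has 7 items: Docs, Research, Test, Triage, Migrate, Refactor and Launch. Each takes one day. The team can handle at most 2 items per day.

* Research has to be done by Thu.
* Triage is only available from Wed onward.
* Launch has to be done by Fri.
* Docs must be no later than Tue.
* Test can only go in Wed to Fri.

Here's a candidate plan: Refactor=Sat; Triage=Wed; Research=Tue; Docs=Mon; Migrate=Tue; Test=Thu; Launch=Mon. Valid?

Yes, all constraints hold

Launch has to be done by Fri — holds.
The team can handle at most 2 items per day — holds.
Test can only go in Wed to Fri — holds.
Research has to be done by Thu — holds.
Triage is only available from Wed onward — holds.
Docs must be no later than Tue — holds.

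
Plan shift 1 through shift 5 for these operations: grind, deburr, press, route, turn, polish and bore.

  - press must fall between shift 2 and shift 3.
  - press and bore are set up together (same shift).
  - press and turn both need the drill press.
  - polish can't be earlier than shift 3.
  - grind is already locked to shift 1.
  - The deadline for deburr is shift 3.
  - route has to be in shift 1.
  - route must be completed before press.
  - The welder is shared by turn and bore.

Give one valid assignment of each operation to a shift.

deburr=shift 1, bore=shift 2, polish=shift 3, route=shift 1, turn=shift 1, grind=shift 1, press=shift 2

Checking: route(shift 1) before press(shift 2); turn(shift 1) != bore(shift 2); press(shift 2) != turn(shift 1); press = bore = shift 2; press=shift 2 in [shift 2,shift 3]; deburr=shift 1 in [shift 1,shift 3]; polish=shift 3 in [shift 3,shift 5]; grind=shift 1 in [shift 1,shift 1]; route=shift 1 in [shift 1,shift 1].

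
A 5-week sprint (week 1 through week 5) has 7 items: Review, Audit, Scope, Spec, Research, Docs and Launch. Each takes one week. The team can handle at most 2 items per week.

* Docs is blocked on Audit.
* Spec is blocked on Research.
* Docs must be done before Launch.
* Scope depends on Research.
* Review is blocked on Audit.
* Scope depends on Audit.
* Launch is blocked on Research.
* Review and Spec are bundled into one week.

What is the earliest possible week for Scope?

week 2

Precedence pushes Scope to at least week 2.
Scope at week 2 is achievable: Scope=week 2; Research=week 1; Docs=week 2; Launch=week 3; Spec=week 4; Audit=week 1; Review=week 4.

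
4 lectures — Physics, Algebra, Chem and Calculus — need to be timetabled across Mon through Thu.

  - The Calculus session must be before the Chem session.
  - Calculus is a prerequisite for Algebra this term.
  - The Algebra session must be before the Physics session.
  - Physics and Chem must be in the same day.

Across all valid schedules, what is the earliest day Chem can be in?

Chem must be in the same day as Physics, which can't be before Wed, so Chem is at least Wed.
Chem at Wed is achievable: Calculus -> Mon, Physics -> Wed, Algebra -> Tue, Chem -> Wed.

Wed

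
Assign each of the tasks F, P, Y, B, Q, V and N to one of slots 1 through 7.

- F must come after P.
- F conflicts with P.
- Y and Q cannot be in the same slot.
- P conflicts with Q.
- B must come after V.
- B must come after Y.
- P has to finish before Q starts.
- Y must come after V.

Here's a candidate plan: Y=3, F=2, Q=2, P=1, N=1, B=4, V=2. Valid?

P conflicts with Q — holds.
F conflicts with P — holds.
Y and Q cannot be in the same slot — holds.
B must come after Y — holds.
F must come after P — holds.
Y must come after V — holds.
P has to finish before Q starts — holds.
B must come after V — holds.

Yes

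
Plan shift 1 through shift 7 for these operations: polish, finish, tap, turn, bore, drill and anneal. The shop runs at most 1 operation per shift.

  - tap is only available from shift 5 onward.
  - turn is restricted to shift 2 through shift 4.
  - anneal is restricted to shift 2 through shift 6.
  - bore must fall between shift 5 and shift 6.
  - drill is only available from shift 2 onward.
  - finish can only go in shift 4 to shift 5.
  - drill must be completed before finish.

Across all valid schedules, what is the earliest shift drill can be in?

shift 2

Drill is available from shift 2; downstream work caps drill at shift 4.
drill at shift 2 is achievable: drill -> shift 2; bore -> shift 5; anneal -> shift 6; tap -> shift 7; polish -> shift 1; finish -> shift 4; turn -> shift 3.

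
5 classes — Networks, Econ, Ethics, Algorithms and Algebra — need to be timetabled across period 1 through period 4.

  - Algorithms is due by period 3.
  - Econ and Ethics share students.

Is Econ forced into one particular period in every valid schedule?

No

Econ can be period 1 (e.g. Ethics=period 2; Econ=period 1; Algorithms=period 1; Networks=period 1; Algebra=period 1) or period 2 (e.g. Econ=period 2; Ethics=period 1; Networks=period 1; Algebra=period 1; Algorithms=period 1).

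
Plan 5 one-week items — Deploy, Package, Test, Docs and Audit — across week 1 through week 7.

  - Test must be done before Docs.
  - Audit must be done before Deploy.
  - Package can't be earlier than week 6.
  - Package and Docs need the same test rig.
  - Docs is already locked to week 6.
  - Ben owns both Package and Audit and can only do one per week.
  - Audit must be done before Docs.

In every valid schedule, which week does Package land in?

week 7

Package's window is week 6–week 7.
Docs is fixed at week 6, and Package can't share a week with Docs.
So Package must be week 7.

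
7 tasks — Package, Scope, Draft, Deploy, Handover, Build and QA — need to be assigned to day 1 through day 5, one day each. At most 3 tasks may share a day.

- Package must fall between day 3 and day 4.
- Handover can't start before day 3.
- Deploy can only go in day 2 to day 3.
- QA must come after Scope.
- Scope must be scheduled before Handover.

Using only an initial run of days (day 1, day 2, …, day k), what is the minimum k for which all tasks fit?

The precedence chain requires at least 2 distinct days.
With at most 3 per day and 7 tasks, at least 3 days are needed.
Package can't be placed before day 3, so the schedule must run through at least day 3.
3 works (last occupied day: day 3): for example Handover -> day 3; Package -> day 3; QA -> day 2; Scope -> day 1; Deploy -> day 2; Draft -> day 1; Build -> day 1.

3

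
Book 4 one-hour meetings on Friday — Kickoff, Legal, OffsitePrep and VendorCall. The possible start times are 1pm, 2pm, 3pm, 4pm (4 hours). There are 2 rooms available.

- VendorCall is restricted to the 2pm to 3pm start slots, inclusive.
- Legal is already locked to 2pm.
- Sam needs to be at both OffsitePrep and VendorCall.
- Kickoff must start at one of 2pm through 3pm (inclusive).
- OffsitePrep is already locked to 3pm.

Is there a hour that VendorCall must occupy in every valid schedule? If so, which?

2pm

VendorCall's window is 2pm–3pm.
OffsitePrep is fixed at 3pm, and VendorCall can't share a hour with OffsitePrep.
So VendorCall must be 2pm.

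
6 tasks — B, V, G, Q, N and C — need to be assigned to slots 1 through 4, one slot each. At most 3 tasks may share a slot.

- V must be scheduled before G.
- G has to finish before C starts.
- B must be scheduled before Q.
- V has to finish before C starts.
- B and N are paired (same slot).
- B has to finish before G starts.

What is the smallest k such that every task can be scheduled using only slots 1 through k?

3 slots

The precedence chain requires at least 3 distinct slots.
With at most 3 per slot and 6 tasks, at least 2 slots are needed.
3 works (last occupied slot: 3): for example N in 1, C in 3, G in 2, V in 1, Q in 2, B in 1.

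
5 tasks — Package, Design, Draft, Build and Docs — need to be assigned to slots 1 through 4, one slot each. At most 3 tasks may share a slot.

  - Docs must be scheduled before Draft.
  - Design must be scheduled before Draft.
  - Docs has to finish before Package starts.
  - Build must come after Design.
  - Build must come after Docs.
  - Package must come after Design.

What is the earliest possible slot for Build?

Precedence pushes Build to at least 2.
Build at 2 is achievable: Package in 2; Draft in 2; Docs in 1; Design in 1; Build in 2.

2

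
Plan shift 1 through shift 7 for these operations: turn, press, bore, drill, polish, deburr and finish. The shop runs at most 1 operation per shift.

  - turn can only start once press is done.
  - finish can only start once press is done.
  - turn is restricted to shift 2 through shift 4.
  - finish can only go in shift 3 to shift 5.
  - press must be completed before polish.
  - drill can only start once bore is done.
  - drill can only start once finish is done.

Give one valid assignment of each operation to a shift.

finish in shift 3; drill in shift 5; deburr in shift 7; bore in shift 4; turn in shift 2; press in shift 1; polish in shift 6

Checking: finish(shift 3) before drill(shift 5); press(shift 1) before turn(shift 2); bore(shift 4) before drill(shift 5); press(shift 1) before finish(shift 3); press(shift 1) before polish(shift 6); finish=shift 3 in [shift 3,shift 5]; turn=shift 2 in [shift 2,shift 4]; max 1 per shift (cap 1).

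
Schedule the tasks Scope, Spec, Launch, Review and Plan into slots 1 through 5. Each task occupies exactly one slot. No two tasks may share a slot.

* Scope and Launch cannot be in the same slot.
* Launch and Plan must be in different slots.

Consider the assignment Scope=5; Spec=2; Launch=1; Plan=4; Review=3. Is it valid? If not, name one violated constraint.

Yes

No two tasks may share a slot — holds.
Scope and Launch cannot be in the same slot — holds.
Launch and Plan must be in different slots — holds.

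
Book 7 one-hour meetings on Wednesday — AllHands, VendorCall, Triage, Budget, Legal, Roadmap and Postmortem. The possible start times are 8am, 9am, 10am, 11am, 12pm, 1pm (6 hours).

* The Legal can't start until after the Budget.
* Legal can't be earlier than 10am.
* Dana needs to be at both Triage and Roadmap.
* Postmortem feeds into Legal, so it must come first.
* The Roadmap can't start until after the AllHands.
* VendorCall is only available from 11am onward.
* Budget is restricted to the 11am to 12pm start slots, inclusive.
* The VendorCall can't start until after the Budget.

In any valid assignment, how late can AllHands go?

12pm

Downstream work caps AllHands at 12pm.
AllHands at 12pm is achievable: Legal in 12pm, Budget in 11am, Postmortem in 8am, Triage in 8am, AllHands in 12pm, Roadmap in 1pm, VendorCall in 12pm.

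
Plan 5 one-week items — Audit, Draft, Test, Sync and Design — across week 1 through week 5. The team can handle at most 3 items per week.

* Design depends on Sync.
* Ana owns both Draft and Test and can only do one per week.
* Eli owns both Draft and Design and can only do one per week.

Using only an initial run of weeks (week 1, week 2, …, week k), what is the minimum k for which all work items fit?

The precedence chain requires at least 2 distinct weeks.
With at most 3 per week and 5 work items, at least 2 weeks are needed.
2 works (last occupied week: week 2): for example Design in week 2, Sync in week 1, Audit in week 1, Test in week 2, Draft in week 1.

2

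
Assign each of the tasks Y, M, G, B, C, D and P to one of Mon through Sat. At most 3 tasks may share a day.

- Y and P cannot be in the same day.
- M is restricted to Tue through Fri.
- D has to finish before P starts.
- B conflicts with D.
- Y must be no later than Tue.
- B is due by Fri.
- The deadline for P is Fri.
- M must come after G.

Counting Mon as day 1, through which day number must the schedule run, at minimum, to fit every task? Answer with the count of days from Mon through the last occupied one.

3

The precedence chain requires at least 2 distinct days.
With at most 3 per day and 7 tasks, at least 3 days are needed.
3 works (last occupied day: Wed): for example D in Mon, C in Wed, G in Mon, Y in Mon, B in Tue, P in Tue, M in Tue.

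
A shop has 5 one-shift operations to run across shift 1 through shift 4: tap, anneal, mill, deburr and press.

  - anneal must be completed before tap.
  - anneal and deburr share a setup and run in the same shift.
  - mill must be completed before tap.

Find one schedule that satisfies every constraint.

tap=shift 2, press=shift 1, deburr=shift 1, mill=shift 1, anneal=shift 1

Checking: anneal(shift 1) before tap(shift 2); mill(shift 1) before tap(shift 2); anneal = deburr = shift 1.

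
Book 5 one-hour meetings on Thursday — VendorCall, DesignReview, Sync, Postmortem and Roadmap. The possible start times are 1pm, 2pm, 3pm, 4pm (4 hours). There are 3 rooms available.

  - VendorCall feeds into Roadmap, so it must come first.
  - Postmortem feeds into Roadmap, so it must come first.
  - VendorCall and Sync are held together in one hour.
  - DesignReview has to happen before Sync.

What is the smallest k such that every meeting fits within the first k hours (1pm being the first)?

The precedence chain requires at least 3 distinct hours.
With at most 3 per hour and 5 meetings, at least 2 hours are needed.
3 works (last occupied hour: 3pm): for example VendorCall -> 2pm; Roadmap -> 3pm; Sync -> 2pm; Postmortem -> 1pm; DesignReview -> 1pm.

3 hours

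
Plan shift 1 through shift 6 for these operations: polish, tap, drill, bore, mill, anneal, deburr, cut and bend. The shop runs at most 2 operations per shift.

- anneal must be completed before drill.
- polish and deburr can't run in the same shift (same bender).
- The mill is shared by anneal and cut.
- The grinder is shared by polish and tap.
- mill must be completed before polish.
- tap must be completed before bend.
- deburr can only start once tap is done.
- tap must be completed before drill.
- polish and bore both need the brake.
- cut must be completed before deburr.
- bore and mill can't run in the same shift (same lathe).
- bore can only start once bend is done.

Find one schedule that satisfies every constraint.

deburr in shift 3; mill in shift 4; drill in shift 2; tap in shift 1; anneal in shift 1; cut in shift 2; bend in shift 3; bore in shift 6; polish in shift 5

Checking: mill(shift 4) before polish(shift 5); tap(shift 1) before deburr(shift 3); tap(shift 1) before drill(shift 2); cut(shift 2) before deburr(shift 3); anneal(shift 1) before drill(shift 2); bend(shift 3) before bore(shift 6); tap(shift 1) before bend(shift 3); bore(shift 6) != mill(shift 4); anneal(shift 1) != cut(shift 2); polish(shift 5) != bore(shift 6); polish(shift 5) != deburr(shift 3); polish(shift 5) != tap(shift 1); max 2 per shift (cap 2).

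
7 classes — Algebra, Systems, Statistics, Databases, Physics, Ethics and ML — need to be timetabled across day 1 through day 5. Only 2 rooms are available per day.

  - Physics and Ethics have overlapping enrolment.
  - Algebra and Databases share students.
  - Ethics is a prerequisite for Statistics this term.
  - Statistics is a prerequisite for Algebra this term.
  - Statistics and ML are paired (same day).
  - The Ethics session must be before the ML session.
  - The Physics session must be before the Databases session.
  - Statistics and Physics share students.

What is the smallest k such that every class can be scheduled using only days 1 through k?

4

The precedence chain requires at least 3 distinct days.
With at most 2 per day and 7 classes, at least 4 days are needed.
4 works (last occupied day: day 4): for example Algebra in day 3, ML in day 2, Statistics in day 2, Ethics in day 1, Systems in day 1, Physics in day 3, Databases in day 4.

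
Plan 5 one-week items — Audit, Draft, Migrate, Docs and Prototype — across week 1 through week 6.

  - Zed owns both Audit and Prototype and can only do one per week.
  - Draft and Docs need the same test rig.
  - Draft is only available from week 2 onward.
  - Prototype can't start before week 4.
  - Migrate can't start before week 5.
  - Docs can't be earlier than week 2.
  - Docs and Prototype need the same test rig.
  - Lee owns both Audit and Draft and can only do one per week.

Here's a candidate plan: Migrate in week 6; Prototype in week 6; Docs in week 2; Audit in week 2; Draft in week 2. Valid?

Lee owns both Audit and Draft and can only do one per week — violated.
Zed owns both Audit and Prototype and can only do one per week — holds.
Prototype can't start before week 4 — holds.
Draft is only available from week 2 onward — holds.
Docs and Prototype need the same test rig — holds.
Draft and Docs need the same test rig — violated.
Migrate can't start before week 5 — holds.
Docs can't be earlier than week 2 — holds.

Invalid. Lee owns both Audit and Draft and can only do one per week.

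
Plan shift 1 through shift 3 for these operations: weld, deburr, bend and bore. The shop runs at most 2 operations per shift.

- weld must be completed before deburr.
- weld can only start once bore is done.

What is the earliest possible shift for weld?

Precedence pushes weld to at least shift 2; downstream work caps weld at shift 2.
weld at shift 2 is achievable: weld -> shift 2; bend -> shift 1; bore -> shift 1; deburr -> shift 3.

shift 2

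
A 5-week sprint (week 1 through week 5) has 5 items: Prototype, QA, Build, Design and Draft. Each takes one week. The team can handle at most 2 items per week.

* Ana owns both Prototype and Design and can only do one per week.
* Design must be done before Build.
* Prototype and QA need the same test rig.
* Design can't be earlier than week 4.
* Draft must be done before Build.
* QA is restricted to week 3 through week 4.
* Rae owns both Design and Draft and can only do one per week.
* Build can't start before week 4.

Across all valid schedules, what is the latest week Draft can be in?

Downstream work caps Draft at week 4.
Draft at week 3 is achievable: QA in week 3; Prototype in week 1; Build in week 5; Design in week 4; Draft in week 3.
Nothing later works — the conflict and capacity constraints rule out every week after week 3.

week 3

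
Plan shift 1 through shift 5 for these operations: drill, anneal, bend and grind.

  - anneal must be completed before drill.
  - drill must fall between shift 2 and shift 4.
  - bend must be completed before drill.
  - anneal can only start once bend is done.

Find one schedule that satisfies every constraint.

anneal -> shift 2, grind -> shift 1, drill -> shift 3, bend -> shift 1

Checking: anneal(shift 2) before drill(shift 3); bend(shift 1) before anneal(shift 2); bend(shift 1) before drill(shift 3); drill=shift 3 in [shift 2,shift 4].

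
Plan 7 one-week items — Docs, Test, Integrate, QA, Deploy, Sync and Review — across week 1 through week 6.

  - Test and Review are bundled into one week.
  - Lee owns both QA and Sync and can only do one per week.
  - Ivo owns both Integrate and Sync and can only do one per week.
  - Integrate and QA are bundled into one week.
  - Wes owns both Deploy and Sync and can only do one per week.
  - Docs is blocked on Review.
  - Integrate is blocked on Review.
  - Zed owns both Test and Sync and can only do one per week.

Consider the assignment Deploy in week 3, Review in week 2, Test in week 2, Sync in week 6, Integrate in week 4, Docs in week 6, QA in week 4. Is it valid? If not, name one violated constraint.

Yes

Zed owns both Test and Sync and can only do one per week — holds.
Lee owns both QA and Sync and can only do one per week — holds.
Test and Review are bundled into one week — holds.
Integrate and QA are bundled into one week — holds.
Ivo owns both Integrate and Sync and can only do one per week — holds.
Docs is blocked on Review — holds.
Integrate is blocked on Review — holds.
Wes owns both Deploy and Sync and can only do one per week — holds.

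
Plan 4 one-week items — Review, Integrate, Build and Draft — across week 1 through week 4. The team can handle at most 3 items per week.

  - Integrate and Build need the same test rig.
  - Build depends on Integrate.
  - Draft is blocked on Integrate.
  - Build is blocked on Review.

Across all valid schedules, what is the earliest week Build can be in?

week 2

Precedence pushes Build to at least week 2.
Build at week 2 is achievable: Build in week 2, Integrate in week 1, Review in week 1, Draft in week 2.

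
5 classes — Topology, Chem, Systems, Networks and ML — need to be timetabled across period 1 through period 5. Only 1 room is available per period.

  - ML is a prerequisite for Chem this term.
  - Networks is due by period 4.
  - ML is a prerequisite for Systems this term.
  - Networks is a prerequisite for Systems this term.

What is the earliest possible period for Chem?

Precedence pushes Chem to at least period 2.
Chem at period 2 is achievable: Chem -> period 2; ML -> period 1; Networks -> period 3; Topology -> period 5; Systems -> period 4.

period 2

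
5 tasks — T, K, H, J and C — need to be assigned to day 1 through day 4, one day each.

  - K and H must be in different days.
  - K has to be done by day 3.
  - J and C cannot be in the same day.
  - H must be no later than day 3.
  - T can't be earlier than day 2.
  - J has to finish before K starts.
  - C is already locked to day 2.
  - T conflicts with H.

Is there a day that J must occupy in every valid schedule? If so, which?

day 1

Downstream work caps J at day 2.
So J is pinned to day 1.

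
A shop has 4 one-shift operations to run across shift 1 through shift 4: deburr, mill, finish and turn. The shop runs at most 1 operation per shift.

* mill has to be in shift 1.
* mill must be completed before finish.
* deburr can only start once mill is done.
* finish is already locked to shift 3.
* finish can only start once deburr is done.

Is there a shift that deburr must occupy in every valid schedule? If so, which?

mill is fixed at shift 1 and must come before deburr, so deburr is at least shift 2.
finish is fixed at shift 3 and must come after deburr, so deburr is at most shift 2.
So deburr must be shift 2.

shift 2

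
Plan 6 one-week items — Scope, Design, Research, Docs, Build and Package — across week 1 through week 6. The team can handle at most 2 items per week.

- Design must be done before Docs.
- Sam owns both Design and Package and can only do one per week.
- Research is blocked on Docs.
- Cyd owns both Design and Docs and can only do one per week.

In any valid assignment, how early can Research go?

week 3

Precedence pushes Research to at least week 3.
Research at week 3 is achievable: Docs -> week 2; Build -> week 2; Research -> week 3; Design -> week 1; Scope -> week 1; Package -> week 3.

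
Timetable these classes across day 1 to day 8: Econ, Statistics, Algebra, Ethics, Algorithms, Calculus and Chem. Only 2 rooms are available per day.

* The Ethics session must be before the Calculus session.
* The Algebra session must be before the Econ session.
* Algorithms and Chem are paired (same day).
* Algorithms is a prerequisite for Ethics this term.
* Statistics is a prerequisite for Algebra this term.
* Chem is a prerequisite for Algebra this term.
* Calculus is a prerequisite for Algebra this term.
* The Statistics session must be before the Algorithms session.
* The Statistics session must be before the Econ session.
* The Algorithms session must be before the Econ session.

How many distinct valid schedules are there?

28

Splitting on Econ: it can be day 6 (1), day 7 (6), day 8 (21). Listing each branch's schedules as (Statistics, Algebra, Ethics, Algorithms, Calculus, Chem) by day number:
Econ=day 6: (1,5,3,2,4,2) — 1.
Econ=day 7: (1,5,3,2,4,2) (1,6,3,2,4,2) (1,6,3,2,5,2) (1,6,4,2,5,2) (1,6,4,3,5,3) (2,6,4,3,5,3) — 6.
Econ=day 8: (1,5,3,2,4,2) (1,6,3,2,4,2) (1,6,3,2,5,2) (1,6,4,2,5,2) (1,6,4,3,5,3) (1,7,3,2,4,2) (1,7,3,2,5,2) (1,7,3,2,6,2) (1,7,4,2,5,2) (1,7,4,2,6,2) (1,7,4,3,5,3) (1,7,4,3,6,3) (1,7,5,2,6,2) (1,7,5,3,6,3) (1,7,5,4,6,4) (2,6,4,3,5,3) (2,7,4,3,5,3) (2,7,4,3,6,3) (2,7,5,3,6,3) (2,7,5,4,6,4) (3,7,5,4,6,4) — 21.
Summing: 1 + 6 + 21 = 28.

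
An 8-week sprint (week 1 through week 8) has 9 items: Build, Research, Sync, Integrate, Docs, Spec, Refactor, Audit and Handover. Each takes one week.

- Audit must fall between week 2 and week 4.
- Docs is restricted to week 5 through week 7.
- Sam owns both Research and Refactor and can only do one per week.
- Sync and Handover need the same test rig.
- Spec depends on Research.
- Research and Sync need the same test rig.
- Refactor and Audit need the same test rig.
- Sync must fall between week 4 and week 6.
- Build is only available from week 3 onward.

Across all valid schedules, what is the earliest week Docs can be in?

week 5

Docs is available from week 5; Docs's own window allows nothing later than week 7.
Docs at week 5 is achievable: Audit -> week 2; Build -> week 3; Handover -> week 1; Research -> week 1; Spec -> week 2; Refactor -> week 3; Integrate -> week 1; Docs -> week 5; Sync -> week 4.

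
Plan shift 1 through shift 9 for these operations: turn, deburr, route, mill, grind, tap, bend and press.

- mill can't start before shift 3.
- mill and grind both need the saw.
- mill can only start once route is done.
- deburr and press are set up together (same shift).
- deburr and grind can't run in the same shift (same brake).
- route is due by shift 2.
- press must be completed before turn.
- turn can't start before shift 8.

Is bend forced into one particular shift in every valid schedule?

bend can be shift 1 (e.g. bend in shift 1; mill in shift 3; deburr in shift 1; turn in shift 8; route in shift 1; grind in shift 2; press in shift 1; tap in shift 1) or shift 2 (e.g. grind -> shift 2, press -> shift 1, route -> shift 1, deburr -> shift 1, tap -> shift 1, mill -> shift 3, turn -> shift 8, bend -> shift 2).

No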